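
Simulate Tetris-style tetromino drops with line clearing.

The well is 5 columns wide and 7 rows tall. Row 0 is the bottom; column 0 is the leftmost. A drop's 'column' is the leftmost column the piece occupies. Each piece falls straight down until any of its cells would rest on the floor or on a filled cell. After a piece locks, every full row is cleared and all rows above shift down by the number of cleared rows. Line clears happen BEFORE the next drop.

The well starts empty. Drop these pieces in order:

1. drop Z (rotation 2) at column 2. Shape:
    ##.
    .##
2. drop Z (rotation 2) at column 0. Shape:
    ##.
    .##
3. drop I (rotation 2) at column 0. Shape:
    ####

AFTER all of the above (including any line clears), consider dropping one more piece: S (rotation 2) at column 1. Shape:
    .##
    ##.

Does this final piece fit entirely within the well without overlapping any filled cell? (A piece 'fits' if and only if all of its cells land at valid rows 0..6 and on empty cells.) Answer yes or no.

Answer: yes

Derivation:
Drop 1: Z rot2 at col 2 lands with bottom-row=0; cleared 0 line(s) (total 0); column heights now [0 0 2 2 1], max=2
Drop 2: Z rot2 at col 0 lands with bottom-row=2; cleared 0 line(s) (total 0); column heights now [4 4 3 2 1], max=4
Drop 3: I rot2 at col 0 lands with bottom-row=4; cleared 0 line(s) (total 0); column heights now [5 5 5 5 1], max=5
Test piece S rot2 at col 1 (width 3): heights before test = [5 5 5 5 1]; fits = True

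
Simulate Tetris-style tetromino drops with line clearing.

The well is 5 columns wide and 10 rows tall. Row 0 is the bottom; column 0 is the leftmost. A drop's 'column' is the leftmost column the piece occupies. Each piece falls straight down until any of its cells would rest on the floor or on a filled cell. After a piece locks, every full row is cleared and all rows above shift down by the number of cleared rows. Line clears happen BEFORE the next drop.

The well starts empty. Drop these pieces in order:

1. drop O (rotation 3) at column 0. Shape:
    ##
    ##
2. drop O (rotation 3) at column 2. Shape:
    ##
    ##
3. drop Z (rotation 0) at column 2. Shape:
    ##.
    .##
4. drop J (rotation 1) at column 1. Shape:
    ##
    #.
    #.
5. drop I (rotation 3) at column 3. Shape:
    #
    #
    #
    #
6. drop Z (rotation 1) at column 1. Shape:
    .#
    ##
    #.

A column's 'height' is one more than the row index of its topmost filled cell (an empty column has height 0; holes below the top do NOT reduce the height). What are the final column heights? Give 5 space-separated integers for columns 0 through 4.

Drop 1: O rot3 at col 0 lands with bottom-row=0; cleared 0 line(s) (total 0); column heights now [2 2 0 0 0], max=2
Drop 2: O rot3 at col 2 lands with bottom-row=0; cleared 0 line(s) (total 0); column heights now [2 2 2 2 0], max=2
Drop 3: Z rot0 at col 2 lands with bottom-row=2; cleared 0 line(s) (total 0); column heights now [2 2 4 4 3], max=4
Drop 4: J rot1 at col 1 lands with bottom-row=2; cleared 0 line(s) (total 0); column heights now [2 5 5 4 3], max=5
Drop 5: I rot3 at col 3 lands with bottom-row=4; cleared 0 line(s) (total 0); column heights now [2 5 5 8 3], max=8
Drop 6: Z rot1 at col 1 lands with bottom-row=5; cleared 0 line(s) (total 0); column heights now [2 7 8 8 3], max=8

Answer: 2 7 8 8 3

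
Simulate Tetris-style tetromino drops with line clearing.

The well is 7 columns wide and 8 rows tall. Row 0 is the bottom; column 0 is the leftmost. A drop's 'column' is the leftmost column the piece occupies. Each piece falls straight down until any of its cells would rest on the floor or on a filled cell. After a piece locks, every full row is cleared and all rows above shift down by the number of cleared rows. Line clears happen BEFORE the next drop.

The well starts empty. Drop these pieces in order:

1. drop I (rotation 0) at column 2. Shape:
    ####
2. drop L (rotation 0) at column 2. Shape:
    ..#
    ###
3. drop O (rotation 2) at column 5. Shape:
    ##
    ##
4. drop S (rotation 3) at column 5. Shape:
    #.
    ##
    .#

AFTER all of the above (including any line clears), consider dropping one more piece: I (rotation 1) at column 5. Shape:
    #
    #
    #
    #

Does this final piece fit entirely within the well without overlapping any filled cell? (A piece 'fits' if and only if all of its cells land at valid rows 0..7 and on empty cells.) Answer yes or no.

Drop 1: I rot0 at col 2 lands with bottom-row=0; cleared 0 line(s) (total 0); column heights now [0 0 1 1 1 1 0], max=1
Drop 2: L rot0 at col 2 lands with bottom-row=1; cleared 0 line(s) (total 0); column heights now [0 0 2 2 3 1 0], max=3
Drop 3: O rot2 at col 5 lands with bottom-row=1; cleared 0 line(s) (total 0); column heights now [0 0 2 2 3 3 3], max=3
Drop 4: S rot3 at col 5 lands with bottom-row=3; cleared 0 line(s) (total 0); column heights now [0 0 2 2 3 6 5], max=6
Test piece I rot1 at col 5 (width 1): heights before test = [0 0 2 2 3 6 5]; fits = False

Answer: no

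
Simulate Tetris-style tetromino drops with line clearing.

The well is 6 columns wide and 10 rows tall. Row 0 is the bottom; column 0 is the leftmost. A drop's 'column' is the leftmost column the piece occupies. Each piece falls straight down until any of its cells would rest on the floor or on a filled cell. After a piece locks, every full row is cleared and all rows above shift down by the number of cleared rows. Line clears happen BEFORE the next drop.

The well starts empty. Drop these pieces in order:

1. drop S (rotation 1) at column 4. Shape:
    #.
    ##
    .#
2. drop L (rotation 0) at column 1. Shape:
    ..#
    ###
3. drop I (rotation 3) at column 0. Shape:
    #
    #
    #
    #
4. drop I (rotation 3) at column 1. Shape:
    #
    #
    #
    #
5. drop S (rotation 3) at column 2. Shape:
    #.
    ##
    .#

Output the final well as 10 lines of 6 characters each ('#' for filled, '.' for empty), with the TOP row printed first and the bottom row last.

Answer: ......
......
......
......
......
.##...
####..
##.##.
##.###
####.#

Derivation:
Drop 1: S rot1 at col 4 lands with bottom-row=0; cleared 0 line(s) (total 0); column heights now [0 0 0 0 3 2], max=3
Drop 2: L rot0 at col 1 lands with bottom-row=0; cleared 0 line(s) (total 0); column heights now [0 1 1 2 3 2], max=3
Drop 3: I rot3 at col 0 lands with bottom-row=0; cleared 0 line(s) (total 0); column heights now [4 1 1 2 3 2], max=4
Drop 4: I rot3 at col 1 lands with bottom-row=1; cleared 0 line(s) (total 0); column heights now [4 5 1 2 3 2], max=5
Drop 5: S rot3 at col 2 lands with bottom-row=2; cleared 0 line(s) (total 0); column heights now [4 5 5 4 3 2], max=5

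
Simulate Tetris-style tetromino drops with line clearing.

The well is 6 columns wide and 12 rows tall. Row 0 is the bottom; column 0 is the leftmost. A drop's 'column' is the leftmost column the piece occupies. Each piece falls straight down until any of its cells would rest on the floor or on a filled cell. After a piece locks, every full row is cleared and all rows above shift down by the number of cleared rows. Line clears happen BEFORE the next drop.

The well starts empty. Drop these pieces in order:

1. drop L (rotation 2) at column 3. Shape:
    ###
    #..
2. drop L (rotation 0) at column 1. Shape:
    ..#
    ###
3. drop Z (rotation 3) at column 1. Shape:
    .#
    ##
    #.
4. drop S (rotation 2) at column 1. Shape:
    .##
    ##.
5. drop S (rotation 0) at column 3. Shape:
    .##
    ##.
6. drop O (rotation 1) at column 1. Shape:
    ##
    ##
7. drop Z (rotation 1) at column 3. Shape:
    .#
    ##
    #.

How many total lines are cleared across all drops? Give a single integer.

Answer: 0

Derivation:
Drop 1: L rot2 at col 3 lands with bottom-row=0; cleared 0 line(s) (total 0); column heights now [0 0 0 2 2 2], max=2
Drop 2: L rot0 at col 1 lands with bottom-row=2; cleared 0 line(s) (total 0); column heights now [0 3 3 4 2 2], max=4
Drop 3: Z rot3 at col 1 lands with bottom-row=3; cleared 0 line(s) (total 0); column heights now [0 5 6 4 2 2], max=6
Drop 4: S rot2 at col 1 lands with bottom-row=6; cleared 0 line(s) (total 0); column heights now [0 7 8 8 2 2], max=8
Drop 5: S rot0 at col 3 lands with bottom-row=8; cleared 0 line(s) (total 0); column heights now [0 7 8 9 10 10], max=10
Drop 6: O rot1 at col 1 lands with bottom-row=8; cleared 0 line(s) (total 0); column heights now [0 10 10 9 10 10], max=10
Drop 7: Z rot1 at col 3 lands with bottom-row=9; cleared 0 line(s) (total 0); column heights now [0 10 10 11 12 10], max=12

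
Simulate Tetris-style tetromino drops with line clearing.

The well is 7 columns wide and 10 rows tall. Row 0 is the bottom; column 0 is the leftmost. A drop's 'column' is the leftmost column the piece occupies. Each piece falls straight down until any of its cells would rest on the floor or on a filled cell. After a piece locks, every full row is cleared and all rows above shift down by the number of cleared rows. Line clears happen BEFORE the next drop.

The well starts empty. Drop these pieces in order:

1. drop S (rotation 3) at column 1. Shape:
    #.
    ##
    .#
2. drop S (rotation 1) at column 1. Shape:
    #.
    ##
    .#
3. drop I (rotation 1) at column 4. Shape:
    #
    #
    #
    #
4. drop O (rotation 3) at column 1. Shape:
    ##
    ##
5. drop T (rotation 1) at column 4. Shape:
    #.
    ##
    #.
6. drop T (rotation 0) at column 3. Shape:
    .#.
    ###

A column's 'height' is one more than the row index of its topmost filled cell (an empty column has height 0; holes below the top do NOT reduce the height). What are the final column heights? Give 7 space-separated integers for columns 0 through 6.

Answer: 0 7 7 8 9 8 0

Derivation:
Drop 1: S rot3 at col 1 lands with bottom-row=0; cleared 0 line(s) (total 0); column heights now [0 3 2 0 0 0 0], max=3
Drop 2: S rot1 at col 1 lands with bottom-row=2; cleared 0 line(s) (total 0); column heights now [0 5 4 0 0 0 0], max=5
Drop 3: I rot1 at col 4 lands with bottom-row=0; cleared 0 line(s) (total 0); column heights now [0 5 4 0 4 0 0], max=5
Drop 4: O rot3 at col 1 lands with bottom-row=5; cleared 0 line(s) (total 0); column heights now [0 7 7 0 4 0 0], max=7
Drop 5: T rot1 at col 4 lands with bottom-row=4; cleared 0 line(s) (total 0); column heights now [0 7 7 0 7 6 0], max=7
Drop 6: T rot0 at col 3 lands with bottom-row=7; cleared 0 line(s) (total 0); column heights now [0 7 7 8 9 8 0], max=9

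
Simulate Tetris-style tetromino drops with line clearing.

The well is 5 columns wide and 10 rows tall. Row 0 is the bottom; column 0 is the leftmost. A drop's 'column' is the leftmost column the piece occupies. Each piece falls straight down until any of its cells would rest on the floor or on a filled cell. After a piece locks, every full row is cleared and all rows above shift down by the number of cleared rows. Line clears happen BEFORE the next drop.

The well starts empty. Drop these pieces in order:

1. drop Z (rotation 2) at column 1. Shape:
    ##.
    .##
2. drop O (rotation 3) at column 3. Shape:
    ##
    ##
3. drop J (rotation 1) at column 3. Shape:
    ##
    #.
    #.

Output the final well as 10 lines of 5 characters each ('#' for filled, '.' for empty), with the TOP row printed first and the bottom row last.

Drop 1: Z rot2 at col 1 lands with bottom-row=0; cleared 0 line(s) (total 0); column heights now [0 2 2 1 0], max=2
Drop 2: O rot3 at col 3 lands with bottom-row=1; cleared 0 line(s) (total 0); column heights now [0 2 2 3 3], max=3
Drop 3: J rot1 at col 3 lands with bottom-row=3; cleared 0 line(s) (total 0); column heights now [0 2 2 6 6], max=6

Answer: .....
.....
.....
.....
...##
...#.
...#.
...##
.####
..##.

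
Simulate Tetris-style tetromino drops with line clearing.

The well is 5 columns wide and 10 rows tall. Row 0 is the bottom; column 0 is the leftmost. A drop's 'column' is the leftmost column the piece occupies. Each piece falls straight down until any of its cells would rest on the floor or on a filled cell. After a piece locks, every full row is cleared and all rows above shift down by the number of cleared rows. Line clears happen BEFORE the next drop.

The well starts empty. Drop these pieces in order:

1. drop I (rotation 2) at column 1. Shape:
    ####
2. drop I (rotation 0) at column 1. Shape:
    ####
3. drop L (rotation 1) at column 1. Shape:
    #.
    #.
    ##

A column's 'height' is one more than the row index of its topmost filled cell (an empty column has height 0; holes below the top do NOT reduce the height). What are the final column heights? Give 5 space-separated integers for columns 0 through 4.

Drop 1: I rot2 at col 1 lands with bottom-row=0; cleared 0 line(s) (total 0); column heights now [0 1 1 1 1], max=1
Drop 2: I rot0 at col 1 lands with bottom-row=1; cleared 0 line(s) (total 0); column heights now [0 2 2 2 2], max=2
Drop 3: L rot1 at col 1 lands with bottom-row=2; cleared 0 line(s) (total 0); column heights now [0 5 3 2 2], max=5

Answer: 0 5 3 2 2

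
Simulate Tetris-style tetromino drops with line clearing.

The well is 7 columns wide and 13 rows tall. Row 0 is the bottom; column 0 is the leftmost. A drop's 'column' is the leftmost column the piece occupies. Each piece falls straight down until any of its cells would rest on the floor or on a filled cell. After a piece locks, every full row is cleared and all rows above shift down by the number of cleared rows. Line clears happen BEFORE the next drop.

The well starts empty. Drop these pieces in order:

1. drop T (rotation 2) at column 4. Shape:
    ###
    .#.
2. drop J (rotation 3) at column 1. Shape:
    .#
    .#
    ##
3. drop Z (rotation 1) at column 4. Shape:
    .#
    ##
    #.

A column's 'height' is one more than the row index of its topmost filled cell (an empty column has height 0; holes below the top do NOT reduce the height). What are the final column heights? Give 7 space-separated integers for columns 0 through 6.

Drop 1: T rot2 at col 4 lands with bottom-row=0; cleared 0 line(s) (total 0); column heights now [0 0 0 0 2 2 2], max=2
Drop 2: J rot3 at col 1 lands with bottom-row=0; cleared 0 line(s) (total 0); column heights now [0 1 3 0 2 2 2], max=3
Drop 3: Z rot1 at col 4 lands with bottom-row=2; cleared 0 line(s) (total 0); column heights now [0 1 3 0 4 5 2], max=5

Answer: 0 1 3 0 4 5 2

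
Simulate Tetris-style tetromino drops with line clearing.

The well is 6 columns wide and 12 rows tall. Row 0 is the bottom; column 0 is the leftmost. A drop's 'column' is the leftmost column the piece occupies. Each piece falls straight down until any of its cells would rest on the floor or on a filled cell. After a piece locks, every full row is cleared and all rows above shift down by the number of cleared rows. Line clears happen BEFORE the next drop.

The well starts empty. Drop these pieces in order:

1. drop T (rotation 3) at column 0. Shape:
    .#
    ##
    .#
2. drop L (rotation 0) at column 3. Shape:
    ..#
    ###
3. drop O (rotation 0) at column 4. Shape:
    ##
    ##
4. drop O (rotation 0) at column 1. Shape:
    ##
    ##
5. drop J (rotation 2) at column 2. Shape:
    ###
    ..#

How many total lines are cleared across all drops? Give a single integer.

Drop 1: T rot3 at col 0 lands with bottom-row=0; cleared 0 line(s) (total 0); column heights now [2 3 0 0 0 0], max=3
Drop 2: L rot0 at col 3 lands with bottom-row=0; cleared 0 line(s) (total 0); column heights now [2 3 0 1 1 2], max=3
Drop 3: O rot0 at col 4 lands with bottom-row=2; cleared 0 line(s) (total 0); column heights now [2 3 0 1 4 4], max=4
Drop 4: O rot0 at col 1 lands with bottom-row=3; cleared 0 line(s) (total 0); column heights now [2 5 5 1 4 4], max=5
Drop 5: J rot2 at col 2 lands with bottom-row=4; cleared 0 line(s) (total 0); column heights now [2 5 6 6 6 4], max=6

Answer: 0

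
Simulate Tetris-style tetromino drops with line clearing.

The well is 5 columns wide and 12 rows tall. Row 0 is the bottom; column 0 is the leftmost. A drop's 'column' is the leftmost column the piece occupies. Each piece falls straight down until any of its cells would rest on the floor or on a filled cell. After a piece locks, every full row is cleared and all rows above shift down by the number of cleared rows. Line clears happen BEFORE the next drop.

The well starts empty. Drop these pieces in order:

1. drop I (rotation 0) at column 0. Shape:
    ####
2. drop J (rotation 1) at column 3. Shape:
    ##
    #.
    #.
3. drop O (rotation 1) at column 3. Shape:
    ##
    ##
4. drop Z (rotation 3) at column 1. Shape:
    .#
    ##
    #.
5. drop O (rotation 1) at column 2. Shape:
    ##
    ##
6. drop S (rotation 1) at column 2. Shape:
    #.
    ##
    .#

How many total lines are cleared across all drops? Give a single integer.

Answer: 0

Derivation:
Drop 1: I rot0 at col 0 lands with bottom-row=0; cleared 0 line(s) (total 0); column heights now [1 1 1 1 0], max=1
Drop 2: J rot1 at col 3 lands with bottom-row=1; cleared 0 line(s) (total 0); column heights now [1 1 1 4 4], max=4
Drop 3: O rot1 at col 3 lands with bottom-row=4; cleared 0 line(s) (total 0); column heights now [1 1 1 6 6], max=6
Drop 4: Z rot3 at col 1 lands with bottom-row=1; cleared 0 line(s) (total 0); column heights now [1 3 4 6 6], max=6
Drop 5: O rot1 at col 2 lands with bottom-row=6; cleared 0 line(s) (total 0); column heights now [1 3 8 8 6], max=8
Drop 6: S rot1 at col 2 lands with bottom-row=8; cleared 0 line(s) (total 0); column heights now [1 3 11 10 6], max=11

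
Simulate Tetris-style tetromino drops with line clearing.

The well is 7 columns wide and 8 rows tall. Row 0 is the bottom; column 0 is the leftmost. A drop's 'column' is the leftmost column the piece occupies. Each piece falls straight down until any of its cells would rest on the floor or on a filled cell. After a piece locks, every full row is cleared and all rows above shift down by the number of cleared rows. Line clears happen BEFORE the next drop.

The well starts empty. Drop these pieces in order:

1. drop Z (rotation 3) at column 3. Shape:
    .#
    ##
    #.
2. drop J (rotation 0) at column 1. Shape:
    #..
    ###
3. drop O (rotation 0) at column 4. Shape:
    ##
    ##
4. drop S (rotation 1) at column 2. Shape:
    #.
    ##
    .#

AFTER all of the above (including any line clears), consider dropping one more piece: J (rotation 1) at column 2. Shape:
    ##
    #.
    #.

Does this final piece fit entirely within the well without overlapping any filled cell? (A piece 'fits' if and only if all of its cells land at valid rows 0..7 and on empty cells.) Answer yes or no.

Drop 1: Z rot3 at col 3 lands with bottom-row=0; cleared 0 line(s) (total 0); column heights now [0 0 0 2 3 0 0], max=3
Drop 2: J rot0 at col 1 lands with bottom-row=2; cleared 0 line(s) (total 0); column heights now [0 4 3 3 3 0 0], max=4
Drop 3: O rot0 at col 4 lands with bottom-row=3; cleared 0 line(s) (total 0); column heights now [0 4 3 3 5 5 0], max=5
Drop 4: S rot1 at col 2 lands with bottom-row=3; cleared 0 line(s) (total 0); column heights now [0 4 6 5 5 5 0], max=6
Test piece J rot1 at col 2 (width 2): heights before test = [0 4 6 5 5 5 0]; fits = False

Answer: no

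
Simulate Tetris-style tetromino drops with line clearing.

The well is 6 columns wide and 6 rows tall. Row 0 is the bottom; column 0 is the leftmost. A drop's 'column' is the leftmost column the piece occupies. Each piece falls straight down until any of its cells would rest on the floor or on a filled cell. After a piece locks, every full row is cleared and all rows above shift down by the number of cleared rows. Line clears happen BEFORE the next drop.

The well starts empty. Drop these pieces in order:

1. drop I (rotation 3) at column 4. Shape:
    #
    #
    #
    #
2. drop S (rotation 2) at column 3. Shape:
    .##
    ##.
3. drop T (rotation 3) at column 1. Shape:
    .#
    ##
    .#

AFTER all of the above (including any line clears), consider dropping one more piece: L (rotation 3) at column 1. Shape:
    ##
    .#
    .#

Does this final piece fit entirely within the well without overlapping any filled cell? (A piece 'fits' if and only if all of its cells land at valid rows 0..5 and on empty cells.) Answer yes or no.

Drop 1: I rot3 at col 4 lands with bottom-row=0; cleared 0 line(s) (total 0); column heights now [0 0 0 0 4 0], max=4
Drop 2: S rot2 at col 3 lands with bottom-row=4; cleared 0 line(s) (total 0); column heights now [0 0 0 5 6 6], max=6
Drop 3: T rot3 at col 1 lands with bottom-row=0; cleared 0 line(s) (total 0); column heights now [0 2 3 5 6 6], max=6
Test piece L rot3 at col 1 (width 2): heights before test = [0 2 3 5 6 6]; fits = True

Answer: yes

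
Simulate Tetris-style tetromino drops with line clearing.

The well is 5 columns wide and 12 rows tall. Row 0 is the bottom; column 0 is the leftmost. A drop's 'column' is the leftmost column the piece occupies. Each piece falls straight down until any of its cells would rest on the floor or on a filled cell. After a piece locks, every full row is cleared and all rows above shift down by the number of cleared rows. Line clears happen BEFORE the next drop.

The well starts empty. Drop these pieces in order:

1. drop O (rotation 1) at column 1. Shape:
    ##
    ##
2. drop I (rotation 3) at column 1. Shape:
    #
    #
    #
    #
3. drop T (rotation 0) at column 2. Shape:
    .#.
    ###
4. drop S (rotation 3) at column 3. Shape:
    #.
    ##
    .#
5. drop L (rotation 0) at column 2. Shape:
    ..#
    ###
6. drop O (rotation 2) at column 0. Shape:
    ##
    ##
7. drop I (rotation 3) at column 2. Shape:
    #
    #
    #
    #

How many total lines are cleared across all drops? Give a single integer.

Drop 1: O rot1 at col 1 lands with bottom-row=0; cleared 0 line(s) (total 0); column heights now [0 2 2 0 0], max=2
Drop 2: I rot3 at col 1 lands with bottom-row=2; cleared 0 line(s) (total 0); column heights now [0 6 2 0 0], max=6
Drop 3: T rot0 at col 2 lands with bottom-row=2; cleared 0 line(s) (total 0); column heights now [0 6 3 4 3], max=6
Drop 4: S rot3 at col 3 lands with bottom-row=3; cleared 0 line(s) (total 0); column heights now [0 6 3 6 5], max=6
Drop 5: L rot0 at col 2 lands with bottom-row=6; cleared 0 line(s) (total 0); column heights now [0 6 7 7 8], max=8
Drop 6: O rot2 at col 0 lands with bottom-row=6; cleared 1 line(s) (total 1); column heights now [7 7 3 6 7], max=7
Drop 7: I rot3 at col 2 lands with bottom-row=3; cleared 0 line(s) (total 1); column heights now [7 7 7 6 7], max=7

Answer: 1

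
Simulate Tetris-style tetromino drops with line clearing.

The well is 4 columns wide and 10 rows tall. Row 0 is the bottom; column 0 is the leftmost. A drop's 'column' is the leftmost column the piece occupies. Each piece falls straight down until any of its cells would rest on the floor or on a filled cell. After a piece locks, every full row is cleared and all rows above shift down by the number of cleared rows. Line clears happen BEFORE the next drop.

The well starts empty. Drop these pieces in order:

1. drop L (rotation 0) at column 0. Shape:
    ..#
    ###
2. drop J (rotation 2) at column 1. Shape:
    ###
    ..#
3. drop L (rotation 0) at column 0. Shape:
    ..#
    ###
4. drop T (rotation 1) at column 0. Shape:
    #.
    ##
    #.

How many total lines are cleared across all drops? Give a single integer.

Drop 1: L rot0 at col 0 lands with bottom-row=0; cleared 0 line(s) (total 0); column heights now [1 1 2 0], max=2
Drop 2: J rot2 at col 1 lands with bottom-row=1; cleared 0 line(s) (total 0); column heights now [1 3 3 3], max=3
Drop 3: L rot0 at col 0 lands with bottom-row=3; cleared 0 line(s) (total 0); column heights now [4 4 5 3], max=5
Drop 4: T rot1 at col 0 lands with bottom-row=4; cleared 0 line(s) (total 0); column heights now [7 6 5 3], max=7

Answer: 0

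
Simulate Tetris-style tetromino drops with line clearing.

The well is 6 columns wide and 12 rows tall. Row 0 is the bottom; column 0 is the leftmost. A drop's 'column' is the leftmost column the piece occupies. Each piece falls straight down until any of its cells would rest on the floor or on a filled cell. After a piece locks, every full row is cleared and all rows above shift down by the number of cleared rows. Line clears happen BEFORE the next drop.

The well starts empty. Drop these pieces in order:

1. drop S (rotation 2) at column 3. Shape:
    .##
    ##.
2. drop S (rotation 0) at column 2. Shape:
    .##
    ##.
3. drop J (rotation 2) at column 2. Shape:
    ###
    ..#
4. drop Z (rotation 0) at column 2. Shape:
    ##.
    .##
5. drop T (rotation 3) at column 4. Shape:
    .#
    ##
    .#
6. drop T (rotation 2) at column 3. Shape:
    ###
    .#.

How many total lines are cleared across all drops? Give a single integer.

Drop 1: S rot2 at col 3 lands with bottom-row=0; cleared 0 line(s) (total 0); column heights now [0 0 0 1 2 2], max=2
Drop 2: S rot0 at col 2 lands with bottom-row=1; cleared 0 line(s) (total 0); column heights now [0 0 2 3 3 2], max=3
Drop 3: J rot2 at col 2 lands with bottom-row=3; cleared 0 line(s) (total 0); column heights now [0 0 5 5 5 2], max=5
Drop 4: Z rot0 at col 2 lands with bottom-row=5; cleared 0 line(s) (total 0); column heights now [0 0 7 7 6 2], max=7
Drop 5: T rot3 at col 4 lands with bottom-row=5; cleared 0 line(s) (total 0); column heights now [0 0 7 7 7 8], max=8
Drop 6: T rot2 at col 3 lands with bottom-row=7; cleared 0 line(s) (total 0); column heights now [0 0 7 9 9 9], max=9

Answer: 0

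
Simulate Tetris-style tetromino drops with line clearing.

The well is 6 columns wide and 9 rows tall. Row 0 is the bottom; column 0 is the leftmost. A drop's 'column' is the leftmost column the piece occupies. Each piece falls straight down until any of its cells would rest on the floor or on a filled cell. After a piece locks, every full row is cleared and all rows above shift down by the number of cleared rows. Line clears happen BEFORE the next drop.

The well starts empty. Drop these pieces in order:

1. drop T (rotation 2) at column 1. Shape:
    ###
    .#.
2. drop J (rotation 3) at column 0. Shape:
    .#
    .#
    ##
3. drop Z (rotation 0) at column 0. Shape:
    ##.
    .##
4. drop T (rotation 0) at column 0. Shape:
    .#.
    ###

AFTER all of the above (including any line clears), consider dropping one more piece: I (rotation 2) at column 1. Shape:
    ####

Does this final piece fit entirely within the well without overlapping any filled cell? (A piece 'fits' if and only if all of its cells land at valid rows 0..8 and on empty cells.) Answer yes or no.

Answer: no

Derivation:
Drop 1: T rot2 at col 1 lands with bottom-row=0; cleared 0 line(s) (total 0); column heights now [0 2 2 2 0 0], max=2
Drop 2: J rot3 at col 0 lands with bottom-row=2; cleared 0 line(s) (total 0); column heights now [3 5 2 2 0 0], max=5
Drop 3: Z rot0 at col 0 lands with bottom-row=5; cleared 0 line(s) (total 0); column heights now [7 7 6 2 0 0], max=7
Drop 4: T rot0 at col 0 lands with bottom-row=7; cleared 0 line(s) (total 0); column heights now [8 9 8 2 0 0], max=9
Test piece I rot2 at col 1 (width 4): heights before test = [8 9 8 2 0 0]; fits = False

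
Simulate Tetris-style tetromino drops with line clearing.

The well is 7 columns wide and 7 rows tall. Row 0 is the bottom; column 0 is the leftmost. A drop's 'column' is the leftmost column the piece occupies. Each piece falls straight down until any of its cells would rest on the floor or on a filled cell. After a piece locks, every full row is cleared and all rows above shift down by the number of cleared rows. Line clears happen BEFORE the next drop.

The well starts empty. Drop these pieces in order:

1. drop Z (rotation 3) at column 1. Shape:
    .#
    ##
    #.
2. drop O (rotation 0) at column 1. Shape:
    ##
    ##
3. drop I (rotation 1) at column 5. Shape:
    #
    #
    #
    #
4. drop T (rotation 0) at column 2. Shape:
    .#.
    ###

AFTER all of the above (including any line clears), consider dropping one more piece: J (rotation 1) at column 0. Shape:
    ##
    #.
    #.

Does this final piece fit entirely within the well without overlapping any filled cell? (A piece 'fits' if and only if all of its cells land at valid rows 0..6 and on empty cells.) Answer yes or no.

Answer: yes

Derivation:
Drop 1: Z rot3 at col 1 lands with bottom-row=0; cleared 0 line(s) (total 0); column heights now [0 2 3 0 0 0 0], max=3
Drop 2: O rot0 at col 1 lands with bottom-row=3; cleared 0 line(s) (total 0); column heights now [0 5 5 0 0 0 0], max=5
Drop 3: I rot1 at col 5 lands with bottom-row=0; cleared 0 line(s) (total 0); column heights now [0 5 5 0 0 4 0], max=5
Drop 4: T rot0 at col 2 lands with bottom-row=5; cleared 0 line(s) (total 0); column heights now [0 5 6 7 6 4 0], max=7
Test piece J rot1 at col 0 (width 2): heights before test = [0 5 6 7 6 4 0]; fits = True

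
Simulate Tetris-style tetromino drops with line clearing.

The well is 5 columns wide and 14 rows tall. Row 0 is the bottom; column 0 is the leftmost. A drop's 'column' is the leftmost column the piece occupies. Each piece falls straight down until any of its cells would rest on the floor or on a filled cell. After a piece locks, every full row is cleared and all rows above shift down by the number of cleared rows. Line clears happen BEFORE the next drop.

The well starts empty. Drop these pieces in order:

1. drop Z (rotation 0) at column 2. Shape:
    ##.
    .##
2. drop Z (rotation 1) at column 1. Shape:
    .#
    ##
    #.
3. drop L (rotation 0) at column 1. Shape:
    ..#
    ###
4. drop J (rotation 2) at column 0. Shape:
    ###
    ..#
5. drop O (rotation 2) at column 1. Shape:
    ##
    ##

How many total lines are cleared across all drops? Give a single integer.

Drop 1: Z rot0 at col 2 lands with bottom-row=0; cleared 0 line(s) (total 0); column heights now [0 0 2 2 1], max=2
Drop 2: Z rot1 at col 1 lands with bottom-row=1; cleared 0 line(s) (total 0); column heights now [0 3 4 2 1], max=4
Drop 3: L rot0 at col 1 lands with bottom-row=4; cleared 0 line(s) (total 0); column heights now [0 5 5 6 1], max=6
Drop 4: J rot2 at col 0 lands with bottom-row=5; cleared 0 line(s) (total 0); column heights now [7 7 7 6 1], max=7
Drop 5: O rot2 at col 1 lands with bottom-row=7; cleared 0 line(s) (total 0); column heights now [7 9 9 6 1], max=9

Answer: 0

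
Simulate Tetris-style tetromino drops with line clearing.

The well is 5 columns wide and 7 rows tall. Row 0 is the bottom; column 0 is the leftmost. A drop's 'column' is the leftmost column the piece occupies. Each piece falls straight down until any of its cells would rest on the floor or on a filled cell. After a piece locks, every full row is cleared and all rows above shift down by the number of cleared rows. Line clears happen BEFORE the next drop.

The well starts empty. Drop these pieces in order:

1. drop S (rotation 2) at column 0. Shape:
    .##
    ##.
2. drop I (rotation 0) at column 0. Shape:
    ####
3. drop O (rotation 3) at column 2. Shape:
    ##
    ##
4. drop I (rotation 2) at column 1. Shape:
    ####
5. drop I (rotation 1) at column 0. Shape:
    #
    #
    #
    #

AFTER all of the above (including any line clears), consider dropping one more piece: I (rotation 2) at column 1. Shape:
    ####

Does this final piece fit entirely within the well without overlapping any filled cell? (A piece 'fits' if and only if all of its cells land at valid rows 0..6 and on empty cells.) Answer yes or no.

Answer: yes

Derivation:
Drop 1: S rot2 at col 0 lands with bottom-row=0; cleared 0 line(s) (total 0); column heights now [1 2 2 0 0], max=2
Drop 2: I rot0 at col 0 lands with bottom-row=2; cleared 0 line(s) (total 0); column heights now [3 3 3 3 0], max=3
Drop 3: O rot3 at col 2 lands with bottom-row=3; cleared 0 line(s) (total 0); column heights now [3 3 5 5 0], max=5
Drop 4: I rot2 at col 1 lands with bottom-row=5; cleared 0 line(s) (total 0); column heights now [3 6 6 6 6], max=6
Drop 5: I rot1 at col 0 lands with bottom-row=3; cleared 1 line(s) (total 1); column heights now [6 3 5 5 0], max=6
Test piece I rot2 at col 1 (width 4): heights before test = [6 3 5 5 0]; fits = True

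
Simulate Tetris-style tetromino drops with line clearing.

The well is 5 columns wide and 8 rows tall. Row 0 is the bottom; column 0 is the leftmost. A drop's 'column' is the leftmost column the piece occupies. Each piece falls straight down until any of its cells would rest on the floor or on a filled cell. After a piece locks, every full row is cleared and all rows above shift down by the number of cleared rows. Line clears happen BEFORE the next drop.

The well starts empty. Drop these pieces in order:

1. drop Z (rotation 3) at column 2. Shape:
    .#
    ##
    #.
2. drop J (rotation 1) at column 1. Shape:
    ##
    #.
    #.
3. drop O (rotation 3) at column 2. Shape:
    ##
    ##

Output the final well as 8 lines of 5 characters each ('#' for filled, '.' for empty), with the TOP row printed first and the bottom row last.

Answer: .....
.....
.....
..##.
..##.
.###.
.###.
.##..

Derivation:
Drop 1: Z rot3 at col 2 lands with bottom-row=0; cleared 0 line(s) (total 0); column heights now [0 0 2 3 0], max=3
Drop 2: J rot1 at col 1 lands with bottom-row=0; cleared 0 line(s) (total 0); column heights now [0 3 3 3 0], max=3
Drop 3: O rot3 at col 2 lands with bottom-row=3; cleared 0 line(s) (total 0); column heights now [0 3 5 5 0], max=5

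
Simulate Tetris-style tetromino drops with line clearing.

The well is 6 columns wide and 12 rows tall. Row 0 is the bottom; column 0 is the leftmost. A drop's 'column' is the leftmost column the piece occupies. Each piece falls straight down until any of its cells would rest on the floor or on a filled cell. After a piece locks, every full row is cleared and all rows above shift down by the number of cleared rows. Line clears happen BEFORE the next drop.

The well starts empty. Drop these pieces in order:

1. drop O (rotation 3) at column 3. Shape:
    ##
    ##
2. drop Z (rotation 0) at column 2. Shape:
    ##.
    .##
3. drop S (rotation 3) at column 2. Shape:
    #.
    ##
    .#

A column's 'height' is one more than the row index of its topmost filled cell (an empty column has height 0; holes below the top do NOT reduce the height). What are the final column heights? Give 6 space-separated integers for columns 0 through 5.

Drop 1: O rot3 at col 3 lands with bottom-row=0; cleared 0 line(s) (total 0); column heights now [0 0 0 2 2 0], max=2
Drop 2: Z rot0 at col 2 lands with bottom-row=2; cleared 0 line(s) (total 0); column heights now [0 0 4 4 3 0], max=4
Drop 3: S rot3 at col 2 lands with bottom-row=4; cleared 0 line(s) (total 0); column heights now [0 0 7 6 3 0], max=7

Answer: 0 0 7 6 3 0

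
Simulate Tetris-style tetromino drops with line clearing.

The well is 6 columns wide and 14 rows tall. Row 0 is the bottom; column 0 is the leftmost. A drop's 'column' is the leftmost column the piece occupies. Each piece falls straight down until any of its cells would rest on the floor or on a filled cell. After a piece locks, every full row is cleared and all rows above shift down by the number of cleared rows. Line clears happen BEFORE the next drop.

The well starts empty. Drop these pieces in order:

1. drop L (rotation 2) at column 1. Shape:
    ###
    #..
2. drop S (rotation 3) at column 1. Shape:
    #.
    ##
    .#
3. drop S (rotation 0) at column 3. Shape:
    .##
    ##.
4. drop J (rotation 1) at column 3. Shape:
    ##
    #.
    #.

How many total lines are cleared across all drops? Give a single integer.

Drop 1: L rot2 at col 1 lands with bottom-row=0; cleared 0 line(s) (total 0); column heights now [0 2 2 2 0 0], max=2
Drop 2: S rot3 at col 1 lands with bottom-row=2; cleared 0 line(s) (total 0); column heights now [0 5 4 2 0 0], max=5
Drop 3: S rot0 at col 3 lands with bottom-row=2; cleared 0 line(s) (total 0); column heights now [0 5 4 3 4 4], max=5
Drop 4: J rot1 at col 3 lands with bottom-row=3; cleared 0 line(s) (total 0); column heights now [0 5 4 6 6 4], max=6

Answer: 0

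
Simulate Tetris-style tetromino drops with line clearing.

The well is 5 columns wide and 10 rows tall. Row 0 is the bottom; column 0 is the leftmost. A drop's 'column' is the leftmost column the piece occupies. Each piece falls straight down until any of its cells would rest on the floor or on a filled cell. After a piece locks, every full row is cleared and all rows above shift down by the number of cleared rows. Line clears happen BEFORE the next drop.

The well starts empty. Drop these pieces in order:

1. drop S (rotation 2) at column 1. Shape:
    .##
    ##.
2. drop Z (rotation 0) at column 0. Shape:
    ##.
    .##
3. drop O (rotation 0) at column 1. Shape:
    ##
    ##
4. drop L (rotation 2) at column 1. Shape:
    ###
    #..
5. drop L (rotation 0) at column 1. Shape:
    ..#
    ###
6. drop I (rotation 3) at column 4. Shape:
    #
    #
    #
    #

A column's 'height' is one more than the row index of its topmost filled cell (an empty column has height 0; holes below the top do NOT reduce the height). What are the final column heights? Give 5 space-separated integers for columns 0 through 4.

Drop 1: S rot2 at col 1 lands with bottom-row=0; cleared 0 line(s) (total 0); column heights now [0 1 2 2 0], max=2
Drop 2: Z rot0 at col 0 lands with bottom-row=2; cleared 0 line(s) (total 0); column heights now [4 4 3 2 0], max=4
Drop 3: O rot0 at col 1 lands with bottom-row=4; cleared 0 line(s) (total 0); column heights now [4 6 6 2 0], max=6
Drop 4: L rot2 at col 1 lands with bottom-row=6; cleared 0 line(s) (total 0); column heights now [4 8 8 8 0], max=8
Drop 5: L rot0 at col 1 lands with bottom-row=8; cleared 0 line(s) (total 0); column heights now [4 9 9 10 0], max=10
Drop 6: I rot3 at col 4 lands with bottom-row=0; cleared 0 line(s) (total 0); column heights now [4 9 9 10 4], max=10

Answer: 4 9 9 10 4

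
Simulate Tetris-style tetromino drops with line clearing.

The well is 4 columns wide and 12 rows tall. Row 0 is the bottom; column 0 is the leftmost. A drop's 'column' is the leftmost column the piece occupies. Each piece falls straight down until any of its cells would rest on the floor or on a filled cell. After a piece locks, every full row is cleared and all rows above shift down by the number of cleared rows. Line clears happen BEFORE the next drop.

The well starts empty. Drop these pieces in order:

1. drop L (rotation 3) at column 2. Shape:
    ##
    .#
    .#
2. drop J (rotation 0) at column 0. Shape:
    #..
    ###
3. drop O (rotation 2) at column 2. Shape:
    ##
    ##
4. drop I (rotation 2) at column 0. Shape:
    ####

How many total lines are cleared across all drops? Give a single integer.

Answer: 1

Derivation:
Drop 1: L rot3 at col 2 lands with bottom-row=0; cleared 0 line(s) (total 0); column heights now [0 0 3 3], max=3
Drop 2: J rot0 at col 0 lands with bottom-row=3; cleared 0 line(s) (total 0); column heights now [5 4 4 3], max=5
Drop 3: O rot2 at col 2 lands with bottom-row=4; cleared 0 line(s) (total 0); column heights now [5 4 6 6], max=6
Drop 4: I rot2 at col 0 lands with bottom-row=6; cleared 1 line(s) (total 1); column heights now [5 4 6 6], max=6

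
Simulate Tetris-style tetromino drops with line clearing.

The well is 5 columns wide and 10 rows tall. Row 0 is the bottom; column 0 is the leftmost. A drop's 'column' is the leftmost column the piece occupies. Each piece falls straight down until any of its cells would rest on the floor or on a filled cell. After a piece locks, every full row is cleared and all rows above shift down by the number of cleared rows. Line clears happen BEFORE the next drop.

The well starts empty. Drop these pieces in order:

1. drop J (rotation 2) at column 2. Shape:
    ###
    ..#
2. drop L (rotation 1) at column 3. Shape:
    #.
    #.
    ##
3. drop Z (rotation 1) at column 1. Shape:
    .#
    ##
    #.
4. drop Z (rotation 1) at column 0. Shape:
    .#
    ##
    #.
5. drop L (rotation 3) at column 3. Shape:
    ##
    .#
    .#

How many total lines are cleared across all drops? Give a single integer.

Drop 1: J rot2 at col 2 lands with bottom-row=0; cleared 0 line(s) (total 0); column heights now [0 0 2 2 2], max=2
Drop 2: L rot1 at col 3 lands with bottom-row=2; cleared 0 line(s) (total 0); column heights now [0 0 2 5 3], max=5
Drop 3: Z rot1 at col 1 lands with bottom-row=1; cleared 0 line(s) (total 0); column heights now [0 3 4 5 3], max=5
Drop 4: Z rot1 at col 0 lands with bottom-row=2; cleared 1 line(s) (total 1); column heights now [3 4 3 4 2], max=4
Drop 5: L rot3 at col 3 lands with bottom-row=2; cleared 1 line(s) (total 2); column heights now [0 3 2 4 4], max=4

Answer: 2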